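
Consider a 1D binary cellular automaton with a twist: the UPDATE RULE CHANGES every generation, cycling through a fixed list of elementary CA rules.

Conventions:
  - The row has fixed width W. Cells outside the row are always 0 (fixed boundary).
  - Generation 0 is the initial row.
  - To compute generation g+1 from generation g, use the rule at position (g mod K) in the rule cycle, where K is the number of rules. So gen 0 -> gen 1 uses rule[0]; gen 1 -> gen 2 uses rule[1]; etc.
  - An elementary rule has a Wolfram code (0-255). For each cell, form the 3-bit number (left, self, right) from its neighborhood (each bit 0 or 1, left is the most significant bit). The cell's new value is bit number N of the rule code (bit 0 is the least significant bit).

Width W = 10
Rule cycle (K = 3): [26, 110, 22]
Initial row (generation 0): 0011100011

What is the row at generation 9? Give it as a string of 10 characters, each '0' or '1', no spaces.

Answer: 0001000001

Derivation:
Gen 0: 0011100011
Gen 1 (rule 26): 0110010110
Gen 2 (rule 110): 1110111110
Gen 3 (rule 22): 0000000001
Gen 4 (rule 26): 0000000010
Gen 5 (rule 110): 0000000110
Gen 6 (rule 22): 0000001001
Gen 7 (rule 26): 0000010110
Gen 8 (rule 110): 0000111110
Gen 9 (rule 22): 0001000001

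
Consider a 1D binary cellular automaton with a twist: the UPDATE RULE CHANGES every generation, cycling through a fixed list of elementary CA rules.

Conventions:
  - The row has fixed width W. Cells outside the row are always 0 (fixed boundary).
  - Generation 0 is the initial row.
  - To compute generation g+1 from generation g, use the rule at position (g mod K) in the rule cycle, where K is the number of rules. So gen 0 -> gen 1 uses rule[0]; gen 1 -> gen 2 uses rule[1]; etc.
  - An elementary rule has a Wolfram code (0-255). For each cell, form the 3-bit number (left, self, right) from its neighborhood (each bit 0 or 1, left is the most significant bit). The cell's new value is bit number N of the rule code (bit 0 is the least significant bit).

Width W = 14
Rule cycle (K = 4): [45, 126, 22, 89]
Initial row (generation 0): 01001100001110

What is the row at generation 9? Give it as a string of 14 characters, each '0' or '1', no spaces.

Gen 0: 01001100001110
Gen 1 (rule 45): 01001001101000
Gen 2 (rule 126): 11111111111100
Gen 3 (rule 22): 00000000000010
Gen 4 (rule 89): 11111111111001
Gen 5 (rule 45): 10000000000001
Gen 6 (rule 126): 11000000000011
Gen 7 (rule 22): 00100000000100
Gen 8 (rule 89): 10011111110011
Gen 9 (rule 45): 10010000000010

Answer: 10010000000010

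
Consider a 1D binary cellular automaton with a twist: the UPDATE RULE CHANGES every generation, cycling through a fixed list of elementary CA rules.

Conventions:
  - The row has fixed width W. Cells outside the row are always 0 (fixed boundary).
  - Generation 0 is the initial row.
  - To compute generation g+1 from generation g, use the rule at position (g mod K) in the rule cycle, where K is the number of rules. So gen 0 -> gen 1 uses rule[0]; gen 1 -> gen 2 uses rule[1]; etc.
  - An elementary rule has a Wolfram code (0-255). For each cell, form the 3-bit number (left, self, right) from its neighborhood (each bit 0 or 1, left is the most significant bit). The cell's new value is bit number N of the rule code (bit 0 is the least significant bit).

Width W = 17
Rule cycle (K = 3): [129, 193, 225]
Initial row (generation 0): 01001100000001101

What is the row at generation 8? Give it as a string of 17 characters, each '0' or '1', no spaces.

Answer: 01101100101111111

Derivation:
Gen 0: 01001100000001101
Gen 1 (rule 129): 00000001111100000
Gen 2 (rule 193): 11111100111101111
Gen 3 (rule 225): 01111100011110111
Gen 4 (rule 129): 00111001001100010
Gen 5 (rule 193): 10011000000101000
Gen 6 (rule 225): 00001011110010011
Gen 7 (rule 129): 11100001100000000
Gen 8 (rule 193): 01101100101111111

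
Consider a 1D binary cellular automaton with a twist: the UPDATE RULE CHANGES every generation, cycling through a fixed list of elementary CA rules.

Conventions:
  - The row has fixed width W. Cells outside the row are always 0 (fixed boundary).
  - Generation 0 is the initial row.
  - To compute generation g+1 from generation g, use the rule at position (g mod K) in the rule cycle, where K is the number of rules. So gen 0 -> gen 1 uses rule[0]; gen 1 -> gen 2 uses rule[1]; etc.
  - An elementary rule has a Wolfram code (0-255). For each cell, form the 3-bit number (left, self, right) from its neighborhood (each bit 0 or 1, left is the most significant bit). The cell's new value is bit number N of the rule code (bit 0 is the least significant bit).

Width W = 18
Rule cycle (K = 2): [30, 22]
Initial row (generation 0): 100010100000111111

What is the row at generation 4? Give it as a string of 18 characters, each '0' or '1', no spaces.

Gen 0: 100010100000111111
Gen 1 (rule 30): 110110110001100000
Gen 2 (rule 22): 000000001010010000
Gen 3 (rule 30): 000000011011111000
Gen 4 (rule 22): 000000100000000100

Answer: 000000100000000100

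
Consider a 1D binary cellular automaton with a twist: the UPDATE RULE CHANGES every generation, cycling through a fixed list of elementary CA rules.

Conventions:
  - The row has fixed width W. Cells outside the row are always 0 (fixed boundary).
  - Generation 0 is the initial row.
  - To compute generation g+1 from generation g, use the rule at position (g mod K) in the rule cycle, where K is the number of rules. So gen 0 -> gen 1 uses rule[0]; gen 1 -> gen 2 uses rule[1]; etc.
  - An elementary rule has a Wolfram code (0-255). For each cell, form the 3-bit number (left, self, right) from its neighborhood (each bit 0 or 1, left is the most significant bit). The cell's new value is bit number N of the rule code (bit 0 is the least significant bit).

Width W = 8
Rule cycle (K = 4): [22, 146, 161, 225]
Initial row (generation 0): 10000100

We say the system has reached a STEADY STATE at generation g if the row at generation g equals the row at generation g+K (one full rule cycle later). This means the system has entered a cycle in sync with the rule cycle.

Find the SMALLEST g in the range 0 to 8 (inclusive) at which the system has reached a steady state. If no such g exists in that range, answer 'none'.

Gen 0: 10000100
Gen 1 (rule 22): 11001110
Gen 2 (rule 146): 00110101
Gen 3 (rule 161): 10001010
Gen 4 (rule 225): 00100100
Gen 5 (rule 22): 01111110
Gen 6 (rule 146): 10111101
Gen 7 (rule 161): 01011010
Gen 8 (rule 225): 00101100
Gen 9 (rule 22): 01100010
Gen 10 (rule 146): 10010101
Gen 11 (rule 161): 00001010
Gen 12 (rule 225): 11100100

Answer: none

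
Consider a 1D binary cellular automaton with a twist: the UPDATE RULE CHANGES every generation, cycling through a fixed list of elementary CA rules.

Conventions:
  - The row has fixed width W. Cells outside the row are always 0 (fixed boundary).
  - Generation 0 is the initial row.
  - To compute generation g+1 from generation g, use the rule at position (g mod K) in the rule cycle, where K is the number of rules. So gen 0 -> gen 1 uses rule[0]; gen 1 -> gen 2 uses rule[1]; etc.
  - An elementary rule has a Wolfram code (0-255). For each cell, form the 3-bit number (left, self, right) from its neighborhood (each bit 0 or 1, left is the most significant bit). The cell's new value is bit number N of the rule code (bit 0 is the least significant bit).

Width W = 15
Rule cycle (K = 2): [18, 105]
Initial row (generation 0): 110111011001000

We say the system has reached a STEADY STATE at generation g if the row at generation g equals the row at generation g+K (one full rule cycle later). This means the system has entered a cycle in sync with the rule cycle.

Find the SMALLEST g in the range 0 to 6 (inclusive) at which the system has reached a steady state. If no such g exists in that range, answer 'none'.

Gen 0: 110111011001000
Gen 1 (rule 18): 000000000110100
Gen 2 (rule 105): 111111110111001
Gen 3 (rule 18): 000000000000110
Gen 4 (rule 105): 111111111110110
Gen 5 (rule 18): 000000000000001
Gen 6 (rule 105): 111111111111100
Gen 7 (rule 18): 000000000000010
Gen 8 (rule 105): 111111111111000

Answer: none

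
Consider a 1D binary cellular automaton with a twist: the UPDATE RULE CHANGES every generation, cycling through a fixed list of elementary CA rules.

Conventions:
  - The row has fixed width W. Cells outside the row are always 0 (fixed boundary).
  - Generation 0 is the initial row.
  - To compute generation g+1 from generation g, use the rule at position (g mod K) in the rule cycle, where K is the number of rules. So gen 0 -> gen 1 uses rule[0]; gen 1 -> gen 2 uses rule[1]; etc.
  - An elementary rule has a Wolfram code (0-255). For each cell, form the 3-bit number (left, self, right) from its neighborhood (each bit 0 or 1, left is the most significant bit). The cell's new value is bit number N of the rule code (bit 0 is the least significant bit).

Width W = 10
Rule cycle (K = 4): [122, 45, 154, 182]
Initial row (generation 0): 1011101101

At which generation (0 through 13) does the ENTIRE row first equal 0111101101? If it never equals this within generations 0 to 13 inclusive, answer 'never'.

Answer: 13

Derivation:
Gen 0: 1011101101
Gen 1 (rule 122): 0110111110
Gen 2 (rule 45): 0101100000
Gen 3 (rule 154): 1001010000
Gen 4 (rule 182): 1111111000
Gen 5 (rule 122): 1000001100
Gen 6 (rule 45): 1011101001
Gen 7 (rule 154): 0011000110
Gen 8 (rule 182): 0100101001
Gen 9 (rule 122): 1011010110
Gen 10 (rule 45): 1110111100
Gen 11 (rule 154): 1100111010
Gen 12 (rule 182): 0011010111
Gen 13 (rule 122): 0111101101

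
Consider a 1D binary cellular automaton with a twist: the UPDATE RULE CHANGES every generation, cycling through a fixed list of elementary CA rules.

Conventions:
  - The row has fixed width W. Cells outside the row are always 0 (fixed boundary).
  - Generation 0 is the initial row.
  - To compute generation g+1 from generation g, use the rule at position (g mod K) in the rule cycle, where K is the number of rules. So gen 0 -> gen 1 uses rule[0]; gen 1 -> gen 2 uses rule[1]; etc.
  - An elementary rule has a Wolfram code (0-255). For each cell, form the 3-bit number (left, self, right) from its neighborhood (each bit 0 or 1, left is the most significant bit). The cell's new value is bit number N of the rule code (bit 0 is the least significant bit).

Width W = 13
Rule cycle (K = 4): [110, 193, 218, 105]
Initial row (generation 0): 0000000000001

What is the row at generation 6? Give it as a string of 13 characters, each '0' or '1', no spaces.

Answer: 0011111110010

Derivation:
Gen 0: 0000000000001
Gen 1 (rule 110): 0000000000011
Gen 2 (rule 193): 1111111111001
Gen 3 (rule 218): 1111111111110
Gen 4 (rule 105): 1000000000010
Gen 5 (rule 110): 1000000000110
Gen 6 (rule 193): 0011111110010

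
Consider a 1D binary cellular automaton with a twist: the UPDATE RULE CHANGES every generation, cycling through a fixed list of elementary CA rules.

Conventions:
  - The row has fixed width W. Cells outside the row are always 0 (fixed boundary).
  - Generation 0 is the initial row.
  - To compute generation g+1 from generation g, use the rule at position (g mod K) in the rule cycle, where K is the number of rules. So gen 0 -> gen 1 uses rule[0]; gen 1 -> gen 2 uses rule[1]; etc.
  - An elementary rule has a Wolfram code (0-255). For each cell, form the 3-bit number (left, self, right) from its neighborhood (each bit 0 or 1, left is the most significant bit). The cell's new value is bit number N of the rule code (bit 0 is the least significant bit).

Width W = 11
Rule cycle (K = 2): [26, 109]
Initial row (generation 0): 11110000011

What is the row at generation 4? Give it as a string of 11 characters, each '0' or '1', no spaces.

Gen 0: 11110000011
Gen 1 (rule 26): 10001000110
Gen 2 (rule 109): 10101010110
Gen 3 (rule 26): 00000000101
Gen 4 (rule 109): 11111110111

Answer: 11111110111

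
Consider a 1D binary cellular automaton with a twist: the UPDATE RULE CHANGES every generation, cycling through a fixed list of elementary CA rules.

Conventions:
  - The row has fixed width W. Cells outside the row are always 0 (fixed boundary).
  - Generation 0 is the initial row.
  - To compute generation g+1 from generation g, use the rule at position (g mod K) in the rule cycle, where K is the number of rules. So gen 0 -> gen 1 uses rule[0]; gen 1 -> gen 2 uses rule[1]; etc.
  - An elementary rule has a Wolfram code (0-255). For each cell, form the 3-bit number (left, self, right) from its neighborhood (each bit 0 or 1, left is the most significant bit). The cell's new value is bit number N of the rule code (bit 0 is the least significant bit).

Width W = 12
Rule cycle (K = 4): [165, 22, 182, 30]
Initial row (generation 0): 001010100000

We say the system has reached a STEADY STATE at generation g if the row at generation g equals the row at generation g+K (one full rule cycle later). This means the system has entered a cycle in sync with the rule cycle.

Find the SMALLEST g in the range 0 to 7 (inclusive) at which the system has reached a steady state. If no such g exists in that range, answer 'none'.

Answer: 6

Derivation:
Gen 0: 001010100000
Gen 1 (rule 165): 101111101111
Gen 2 (rule 22): 100000000000
Gen 3 (rule 182): 110000000000
Gen 4 (rule 30): 101000000000
Gen 5 (rule 165): 111011111111
Gen 6 (rule 22): 000000000000
Gen 7 (rule 182): 000000000000
Gen 8 (rule 30): 000000000000
Gen 9 (rule 165): 111111111111
Gen 10 (rule 22): 000000000000
Gen 11 (rule 182): 000000000000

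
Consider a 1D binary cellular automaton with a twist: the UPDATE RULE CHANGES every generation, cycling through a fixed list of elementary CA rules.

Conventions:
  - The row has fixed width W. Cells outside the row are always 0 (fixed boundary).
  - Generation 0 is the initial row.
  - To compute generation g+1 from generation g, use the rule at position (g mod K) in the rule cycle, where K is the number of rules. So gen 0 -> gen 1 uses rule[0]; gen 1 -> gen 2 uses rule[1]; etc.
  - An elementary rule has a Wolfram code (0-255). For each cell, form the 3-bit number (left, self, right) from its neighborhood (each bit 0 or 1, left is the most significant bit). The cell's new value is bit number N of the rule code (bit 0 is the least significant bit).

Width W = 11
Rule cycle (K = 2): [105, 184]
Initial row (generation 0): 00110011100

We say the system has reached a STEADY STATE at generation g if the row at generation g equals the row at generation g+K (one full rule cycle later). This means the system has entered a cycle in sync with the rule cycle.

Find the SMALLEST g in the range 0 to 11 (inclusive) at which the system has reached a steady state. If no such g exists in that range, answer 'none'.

Answer: 6

Derivation:
Gen 0: 00110011100
Gen 1 (rule 105): 10110010101
Gen 2 (rule 184): 01101001010
Gen 3 (rule 105): 01110000100
Gen 4 (rule 184): 01101000010
Gen 5 (rule 105): 01110011000
Gen 6 (rule 184): 01101010100
Gen 7 (rule 105): 01110101001
Gen 8 (rule 184): 01101010100
Gen 9 (rule 105): 01110101001
Gen 10 (rule 184): 01101010100
Gen 11 (rule 105): 01110101001
Gen 12 (rule 184): 01101010100
Gen 13 (rule 105): 01110101001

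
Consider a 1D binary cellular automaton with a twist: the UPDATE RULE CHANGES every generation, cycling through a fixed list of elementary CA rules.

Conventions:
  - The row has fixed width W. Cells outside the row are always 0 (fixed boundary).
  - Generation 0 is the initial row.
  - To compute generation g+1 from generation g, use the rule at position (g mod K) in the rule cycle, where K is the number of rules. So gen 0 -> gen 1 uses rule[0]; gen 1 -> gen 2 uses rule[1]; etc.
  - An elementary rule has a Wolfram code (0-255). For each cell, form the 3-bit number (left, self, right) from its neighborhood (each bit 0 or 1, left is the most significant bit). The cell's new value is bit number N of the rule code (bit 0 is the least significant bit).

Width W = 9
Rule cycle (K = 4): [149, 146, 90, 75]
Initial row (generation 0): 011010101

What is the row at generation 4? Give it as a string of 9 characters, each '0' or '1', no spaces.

Answer: 110000111

Derivation:
Gen 0: 011010101
Gen 1 (rule 149): 000010101
Gen 2 (rule 146): 000100000
Gen 3 (rule 90): 001010000
Gen 4 (rule 75): 110000111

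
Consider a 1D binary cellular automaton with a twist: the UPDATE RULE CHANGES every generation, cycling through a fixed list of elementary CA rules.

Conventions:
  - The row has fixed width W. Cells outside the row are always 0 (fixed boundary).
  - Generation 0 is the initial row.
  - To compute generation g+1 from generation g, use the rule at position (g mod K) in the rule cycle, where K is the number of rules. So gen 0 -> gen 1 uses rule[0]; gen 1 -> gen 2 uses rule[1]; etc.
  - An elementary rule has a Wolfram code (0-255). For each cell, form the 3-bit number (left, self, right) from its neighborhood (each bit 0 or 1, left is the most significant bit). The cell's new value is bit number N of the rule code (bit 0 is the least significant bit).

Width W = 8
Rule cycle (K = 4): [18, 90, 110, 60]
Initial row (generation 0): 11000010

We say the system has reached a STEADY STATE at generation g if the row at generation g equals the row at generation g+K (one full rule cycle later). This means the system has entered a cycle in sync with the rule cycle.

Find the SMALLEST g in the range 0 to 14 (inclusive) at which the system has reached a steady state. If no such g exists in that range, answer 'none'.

Answer: none

Derivation:
Gen 0: 11000010
Gen 1 (rule 18): 00100101
Gen 2 (rule 90): 01011000
Gen 3 (rule 110): 11111000
Gen 4 (rule 60): 10000100
Gen 5 (rule 18): 01001010
Gen 6 (rule 90): 10110001
Gen 7 (rule 110): 11110011
Gen 8 (rule 60): 10001010
Gen 9 (rule 18): 01010001
Gen 10 (rule 90): 10001010
Gen 11 (rule 110): 10011110
Gen 12 (rule 60): 11010001
Gen 13 (rule 18): 00001010
Gen 14 (rule 90): 00010001
Gen 15 (rule 110): 00110011
Gen 16 (rule 60): 00101010
Gen 17 (rule 18): 01000001
Gen 18 (rule 90): 10100010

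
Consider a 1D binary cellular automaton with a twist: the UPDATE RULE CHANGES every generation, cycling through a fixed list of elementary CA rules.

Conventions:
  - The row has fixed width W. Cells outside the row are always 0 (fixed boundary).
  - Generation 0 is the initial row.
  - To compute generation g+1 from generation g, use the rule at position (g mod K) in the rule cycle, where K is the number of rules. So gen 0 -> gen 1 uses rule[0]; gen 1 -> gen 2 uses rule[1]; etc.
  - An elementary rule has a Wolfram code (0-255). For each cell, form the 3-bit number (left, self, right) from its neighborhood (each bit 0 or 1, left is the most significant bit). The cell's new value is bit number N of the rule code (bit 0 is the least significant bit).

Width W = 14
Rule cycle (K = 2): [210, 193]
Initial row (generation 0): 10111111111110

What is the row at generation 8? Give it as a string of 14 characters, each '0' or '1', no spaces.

Answer: 11000011001111

Derivation:
Gen 0: 10111111111110
Gen 1 (rule 210): 00011111111111
Gen 2 (rule 193): 11001111111111
Gen 3 (rule 210): 01110111111111
Gen 4 (rule 193): 00110011111111
Gen 5 (rule 210): 01011101111111
Gen 6 (rule 193): 00001100111111
Gen 7 (rule 210): 00010111011111
Gen 8 (rule 193): 11000011001111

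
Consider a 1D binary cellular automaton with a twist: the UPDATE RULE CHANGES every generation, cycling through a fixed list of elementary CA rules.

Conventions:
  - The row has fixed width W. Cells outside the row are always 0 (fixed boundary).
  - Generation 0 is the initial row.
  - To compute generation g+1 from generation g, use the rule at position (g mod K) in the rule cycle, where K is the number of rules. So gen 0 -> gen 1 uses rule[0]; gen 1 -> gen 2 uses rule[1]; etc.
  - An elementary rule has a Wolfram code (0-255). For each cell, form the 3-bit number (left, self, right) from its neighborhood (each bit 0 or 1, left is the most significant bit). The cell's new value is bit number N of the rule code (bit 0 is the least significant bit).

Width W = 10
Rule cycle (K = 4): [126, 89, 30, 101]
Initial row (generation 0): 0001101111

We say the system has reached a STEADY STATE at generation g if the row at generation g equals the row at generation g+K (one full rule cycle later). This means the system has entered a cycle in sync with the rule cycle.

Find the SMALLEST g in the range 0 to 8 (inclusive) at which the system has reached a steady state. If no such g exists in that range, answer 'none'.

Answer: 5

Derivation:
Gen 0: 0001101111
Gen 1 (rule 126): 0011111001
Gen 2 (rule 89): 1010001100
Gen 3 (rule 30): 1011011010
Gen 4 (rule 101): 1101101110
Gen 5 (rule 126): 1111111011
Gen 6 (rule 89): 1000001011
Gen 7 (rule 30): 1100011010
Gen 8 (rule 101): 0101001110
Gen 9 (rule 126): 1111111011
Gen 10 (rule 89): 1000001011
Gen 11 (rule 30): 1100011010
Gen 12 (rule 101): 0101001110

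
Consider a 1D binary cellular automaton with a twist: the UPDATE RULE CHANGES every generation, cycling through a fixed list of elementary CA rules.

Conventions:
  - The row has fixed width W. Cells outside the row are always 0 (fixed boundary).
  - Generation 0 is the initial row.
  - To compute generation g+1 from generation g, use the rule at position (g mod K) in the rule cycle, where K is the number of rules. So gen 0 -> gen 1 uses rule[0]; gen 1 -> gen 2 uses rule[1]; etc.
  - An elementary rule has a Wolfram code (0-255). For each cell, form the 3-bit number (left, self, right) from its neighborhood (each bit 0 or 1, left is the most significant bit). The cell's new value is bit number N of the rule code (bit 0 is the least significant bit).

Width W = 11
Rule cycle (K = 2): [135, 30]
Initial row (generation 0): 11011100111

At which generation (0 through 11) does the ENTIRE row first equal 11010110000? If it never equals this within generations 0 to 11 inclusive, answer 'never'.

Answer: never

Derivation:
Gen 0: 11011100111
Gen 1 (rule 135): 00001001010
Gen 2 (rule 30): 00011111011
Gen 3 (rule 135): 11101110000
Gen 4 (rule 30): 10001001000
Gen 5 (rule 135): 10111011011
Gen 6 (rule 30): 10100010010
Gen 7 (rule 135): 10101110110
Gen 8 (rule 30): 10101000101
Gen 9 (rule 135): 10101011101
Gen 10 (rule 30): 10101010001
Gen 11 (rule 135): 10101010111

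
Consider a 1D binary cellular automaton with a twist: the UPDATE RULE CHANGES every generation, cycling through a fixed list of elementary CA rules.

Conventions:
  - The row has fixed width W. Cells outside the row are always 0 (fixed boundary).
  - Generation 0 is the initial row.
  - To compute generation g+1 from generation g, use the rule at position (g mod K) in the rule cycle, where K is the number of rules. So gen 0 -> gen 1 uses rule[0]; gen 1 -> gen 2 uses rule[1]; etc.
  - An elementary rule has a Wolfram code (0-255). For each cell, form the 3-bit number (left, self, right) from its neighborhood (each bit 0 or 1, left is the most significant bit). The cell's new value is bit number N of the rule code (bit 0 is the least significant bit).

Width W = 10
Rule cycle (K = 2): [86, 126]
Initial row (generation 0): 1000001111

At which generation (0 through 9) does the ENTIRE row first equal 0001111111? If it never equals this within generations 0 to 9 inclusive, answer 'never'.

Gen 0: 1000001111
Gen 1 (rule 86): 1100010001
Gen 2 (rule 126): 1110111011
Gen 3 (rule 86): 0010001001
Gen 4 (rule 126): 0111011111
Gen 5 (rule 86): 1001000001
Gen 6 (rule 126): 1111100011
Gen 7 (rule 86): 0000110101
Gen 8 (rule 126): 0001111111
Gen 9 (rule 86): 0010000001

Answer: 8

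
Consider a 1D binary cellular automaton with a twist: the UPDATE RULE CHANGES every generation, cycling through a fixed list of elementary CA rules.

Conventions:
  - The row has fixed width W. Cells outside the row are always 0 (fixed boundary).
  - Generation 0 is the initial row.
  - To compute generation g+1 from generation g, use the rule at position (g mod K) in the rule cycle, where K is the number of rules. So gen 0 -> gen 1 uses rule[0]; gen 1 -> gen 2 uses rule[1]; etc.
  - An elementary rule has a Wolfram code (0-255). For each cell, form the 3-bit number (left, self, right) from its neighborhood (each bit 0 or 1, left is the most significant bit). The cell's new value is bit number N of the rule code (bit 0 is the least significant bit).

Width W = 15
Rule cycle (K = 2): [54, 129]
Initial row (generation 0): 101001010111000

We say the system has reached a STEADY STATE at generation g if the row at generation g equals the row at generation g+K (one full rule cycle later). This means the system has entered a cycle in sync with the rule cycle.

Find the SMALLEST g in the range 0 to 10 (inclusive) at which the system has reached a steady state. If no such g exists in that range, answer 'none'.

Gen 0: 101001010111000
Gen 1 (rule 54): 111111111000100
Gen 2 (rule 129): 011111110010001
Gen 3 (rule 54): 100000001111011
Gen 4 (rule 129): 001111100110000
Gen 5 (rule 54): 010000011001000
Gen 6 (rule 129): 000111000000011
Gen 7 (rule 54): 001000100000100
Gen 8 (rule 129): 100010001110001
Gen 9 (rule 54): 110111010001011
Gen 10 (rule 129): 000010000100000
Gen 11 (rule 54): 000111001110000
Gen 12 (rule 129): 110010000100111

Answer: none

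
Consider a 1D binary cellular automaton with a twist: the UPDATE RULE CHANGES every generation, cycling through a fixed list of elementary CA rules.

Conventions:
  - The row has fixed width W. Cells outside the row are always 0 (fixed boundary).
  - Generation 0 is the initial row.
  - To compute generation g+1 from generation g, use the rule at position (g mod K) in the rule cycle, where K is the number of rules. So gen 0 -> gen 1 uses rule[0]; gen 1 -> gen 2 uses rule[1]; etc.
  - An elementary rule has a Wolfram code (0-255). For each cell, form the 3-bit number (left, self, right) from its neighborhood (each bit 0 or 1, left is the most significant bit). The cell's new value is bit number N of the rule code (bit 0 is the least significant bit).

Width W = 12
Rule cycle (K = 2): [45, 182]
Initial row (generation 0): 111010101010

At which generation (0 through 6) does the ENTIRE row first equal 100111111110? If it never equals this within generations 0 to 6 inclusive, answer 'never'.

Gen 0: 111010101010
Gen 1 (rule 45): 100111111110
Gen 2 (rule 182): 111011111101
Gen 3 (rule 45): 100110000011
Gen 4 (rule 182): 111001000100
Gen 5 (rule 45): 100001010101
Gen 6 (rule 182): 110011111111

Answer: 1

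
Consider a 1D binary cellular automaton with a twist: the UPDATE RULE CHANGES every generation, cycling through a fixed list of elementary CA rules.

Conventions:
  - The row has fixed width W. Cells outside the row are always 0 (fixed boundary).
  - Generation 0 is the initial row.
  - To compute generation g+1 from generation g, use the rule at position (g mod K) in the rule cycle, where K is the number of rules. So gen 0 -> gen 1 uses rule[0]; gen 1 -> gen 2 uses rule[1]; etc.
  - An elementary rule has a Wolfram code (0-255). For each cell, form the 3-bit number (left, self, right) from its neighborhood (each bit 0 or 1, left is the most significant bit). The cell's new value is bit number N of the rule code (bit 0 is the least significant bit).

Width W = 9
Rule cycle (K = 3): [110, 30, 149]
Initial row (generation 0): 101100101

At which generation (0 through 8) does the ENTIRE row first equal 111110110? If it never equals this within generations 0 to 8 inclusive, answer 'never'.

Answer: 7

Derivation:
Gen 0: 101100101
Gen 1 (rule 110): 111101111
Gen 2 (rule 30): 100001000
Gen 3 (rule 149): 111101111
Gen 4 (rule 110): 100111001
Gen 5 (rule 30): 111100111
Gen 6 (rule 149): 011010010
Gen 7 (rule 110): 111110110
Gen 8 (rule 30): 100000101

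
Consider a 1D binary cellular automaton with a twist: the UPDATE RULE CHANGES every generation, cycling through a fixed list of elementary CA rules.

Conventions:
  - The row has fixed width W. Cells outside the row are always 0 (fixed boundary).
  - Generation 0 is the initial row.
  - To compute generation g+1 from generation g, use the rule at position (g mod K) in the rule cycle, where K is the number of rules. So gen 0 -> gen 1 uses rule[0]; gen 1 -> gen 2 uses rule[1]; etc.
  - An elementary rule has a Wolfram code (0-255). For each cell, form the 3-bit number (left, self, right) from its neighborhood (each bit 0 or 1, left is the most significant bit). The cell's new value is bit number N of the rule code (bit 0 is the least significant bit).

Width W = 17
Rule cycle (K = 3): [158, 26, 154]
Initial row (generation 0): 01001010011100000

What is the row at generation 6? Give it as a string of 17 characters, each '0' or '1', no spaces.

Gen 0: 01001010011100000
Gen 1 (rule 158): 11111011111010000
Gen 2 (rule 26): 10000010000001000
Gen 3 (rule 154): 01000101000010100
Gen 4 (rule 158): 11101101100110110
Gen 5 (rule 26): 10001001011100101
Gen 6 (rule 154): 01010110011011000

Answer: 01010110011011000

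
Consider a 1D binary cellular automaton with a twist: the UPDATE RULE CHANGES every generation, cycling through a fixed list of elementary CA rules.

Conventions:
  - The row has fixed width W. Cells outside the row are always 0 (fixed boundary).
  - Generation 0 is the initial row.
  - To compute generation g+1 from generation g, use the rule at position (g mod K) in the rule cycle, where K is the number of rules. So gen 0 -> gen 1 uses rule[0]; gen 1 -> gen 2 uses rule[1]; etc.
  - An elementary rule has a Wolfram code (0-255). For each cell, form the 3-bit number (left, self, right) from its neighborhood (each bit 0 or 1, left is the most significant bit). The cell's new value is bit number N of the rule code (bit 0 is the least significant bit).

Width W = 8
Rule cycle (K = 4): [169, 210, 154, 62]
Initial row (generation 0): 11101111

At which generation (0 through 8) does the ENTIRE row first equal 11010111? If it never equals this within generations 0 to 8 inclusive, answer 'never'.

Answer: never

Derivation:
Gen 0: 11101111
Gen 1 (rule 169): 11011110
Gen 2 (rule 210): 01001111
Gen 3 (rule 154): 10111110
Gen 4 (rule 62): 11100001
Gen 5 (rule 169): 11001100
Gen 6 (rule 210): 01110110
Gen 7 (rule 154): 11100101
Gen 8 (rule 62): 10011111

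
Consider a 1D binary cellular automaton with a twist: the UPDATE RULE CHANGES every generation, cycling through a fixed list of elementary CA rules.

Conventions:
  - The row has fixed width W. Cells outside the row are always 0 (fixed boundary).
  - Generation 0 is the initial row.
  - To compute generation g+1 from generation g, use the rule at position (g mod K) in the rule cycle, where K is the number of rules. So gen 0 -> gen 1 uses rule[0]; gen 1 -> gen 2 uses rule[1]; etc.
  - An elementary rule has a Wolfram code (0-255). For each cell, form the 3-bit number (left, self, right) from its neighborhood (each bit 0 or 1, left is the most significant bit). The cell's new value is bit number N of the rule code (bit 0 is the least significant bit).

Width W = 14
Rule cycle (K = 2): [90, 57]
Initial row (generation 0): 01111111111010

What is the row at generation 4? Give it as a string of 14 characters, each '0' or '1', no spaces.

Gen 0: 01111111111010
Gen 1 (rule 90): 11000000001001
Gen 2 (rule 57): 10111111100100
Gen 3 (rule 90): 00100000111010
Gen 4 (rule 57): 10011110100101

Answer: 10011110100101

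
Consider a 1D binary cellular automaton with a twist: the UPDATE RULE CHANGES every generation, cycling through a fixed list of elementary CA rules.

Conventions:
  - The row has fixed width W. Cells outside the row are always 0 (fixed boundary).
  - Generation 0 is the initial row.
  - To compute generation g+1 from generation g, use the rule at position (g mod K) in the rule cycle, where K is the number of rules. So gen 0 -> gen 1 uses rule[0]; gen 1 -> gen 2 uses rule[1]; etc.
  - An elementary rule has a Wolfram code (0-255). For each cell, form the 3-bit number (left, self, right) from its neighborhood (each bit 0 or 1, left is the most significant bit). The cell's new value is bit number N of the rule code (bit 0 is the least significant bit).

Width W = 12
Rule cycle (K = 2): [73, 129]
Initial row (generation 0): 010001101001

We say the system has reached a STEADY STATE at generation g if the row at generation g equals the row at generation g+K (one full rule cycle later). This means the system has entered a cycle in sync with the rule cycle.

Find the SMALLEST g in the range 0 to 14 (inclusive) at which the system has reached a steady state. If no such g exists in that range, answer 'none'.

Gen 0: 010001101001
Gen 1 (rule 73): 000101100000
Gen 2 (rule 129): 110000001111
Gen 3 (rule 73): 110111101001
Gen 4 (rule 129): 000011000000
Gen 5 (rule 73): 111011011111
Gen 6 (rule 129): 010000001110
Gen 7 (rule 73): 000111101010
Gen 8 (rule 129): 110011000000
Gen 9 (rule 73): 110011011111
Gen 10 (rule 129): 000000001110
Gen 11 (rule 73): 111111101010
Gen 12 (rule 129): 011111000000
Gen 13 (rule 73): 010001011111
Gen 14 (rule 129): 000100001110
Gen 15 (rule 73): 110001101010
Gen 16 (rule 129): 000100000000

Answer: none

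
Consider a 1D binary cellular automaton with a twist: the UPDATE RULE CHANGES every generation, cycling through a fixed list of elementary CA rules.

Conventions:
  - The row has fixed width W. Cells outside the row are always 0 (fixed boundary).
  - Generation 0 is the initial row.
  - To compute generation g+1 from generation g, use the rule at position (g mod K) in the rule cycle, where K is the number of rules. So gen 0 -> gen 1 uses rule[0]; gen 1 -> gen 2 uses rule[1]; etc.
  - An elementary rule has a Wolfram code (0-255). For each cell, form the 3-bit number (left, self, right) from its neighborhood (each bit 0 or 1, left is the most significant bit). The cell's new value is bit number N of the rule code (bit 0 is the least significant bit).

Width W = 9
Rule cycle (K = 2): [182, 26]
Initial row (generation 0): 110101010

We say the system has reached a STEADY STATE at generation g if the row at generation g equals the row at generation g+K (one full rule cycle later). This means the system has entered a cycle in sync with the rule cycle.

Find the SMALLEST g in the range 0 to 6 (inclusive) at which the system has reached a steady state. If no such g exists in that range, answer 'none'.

Gen 0: 110101010
Gen 1 (rule 182): 001111111
Gen 2 (rule 26): 011000000
Gen 3 (rule 182): 100100000
Gen 4 (rule 26): 011010000
Gen 5 (rule 182): 100111000
Gen 6 (rule 26): 011100100
Gen 7 (rule 182): 101011110
Gen 8 (rule 26): 000010001

Answer: none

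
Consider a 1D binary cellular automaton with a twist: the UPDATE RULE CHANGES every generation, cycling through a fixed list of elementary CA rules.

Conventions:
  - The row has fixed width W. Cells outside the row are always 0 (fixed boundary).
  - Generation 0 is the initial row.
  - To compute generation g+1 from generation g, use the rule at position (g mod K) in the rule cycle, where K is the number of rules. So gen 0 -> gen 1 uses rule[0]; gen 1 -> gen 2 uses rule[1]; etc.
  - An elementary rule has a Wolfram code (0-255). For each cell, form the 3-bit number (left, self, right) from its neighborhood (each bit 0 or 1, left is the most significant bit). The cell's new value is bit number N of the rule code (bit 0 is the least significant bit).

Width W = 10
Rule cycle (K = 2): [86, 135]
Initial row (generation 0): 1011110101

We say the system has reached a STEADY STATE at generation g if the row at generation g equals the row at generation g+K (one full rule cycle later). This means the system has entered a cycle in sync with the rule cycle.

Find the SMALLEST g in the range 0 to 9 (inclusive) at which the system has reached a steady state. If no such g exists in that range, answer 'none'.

Gen 0: 1011110101
Gen 1 (rule 86): 1000010101
Gen 2 (rule 135): 1011110101
Gen 3 (rule 86): 1000010101
Gen 4 (rule 135): 1011110101
Gen 5 (rule 86): 1000010101
Gen 6 (rule 135): 1011110101
Gen 7 (rule 86): 1000010101
Gen 8 (rule 135): 1011110101
Gen 9 (rule 86): 1000010101
Gen 10 (rule 135): 1011110101
Gen 11 (rule 86): 1000010101

Answer: 0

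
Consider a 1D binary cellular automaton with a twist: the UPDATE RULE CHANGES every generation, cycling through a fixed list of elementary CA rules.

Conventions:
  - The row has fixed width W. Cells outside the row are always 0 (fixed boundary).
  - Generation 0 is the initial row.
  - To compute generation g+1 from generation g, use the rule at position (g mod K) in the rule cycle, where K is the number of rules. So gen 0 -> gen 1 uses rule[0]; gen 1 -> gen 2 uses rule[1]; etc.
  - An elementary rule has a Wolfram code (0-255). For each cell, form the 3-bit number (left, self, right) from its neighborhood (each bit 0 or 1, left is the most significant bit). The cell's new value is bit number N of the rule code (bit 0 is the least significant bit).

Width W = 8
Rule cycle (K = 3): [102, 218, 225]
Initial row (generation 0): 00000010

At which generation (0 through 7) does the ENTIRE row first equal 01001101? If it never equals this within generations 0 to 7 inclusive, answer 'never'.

Gen 0: 00000010
Gen 1 (rule 102): 00000110
Gen 2 (rule 218): 00001111
Gen 3 (rule 225): 11100111
Gen 4 (rule 102): 00101001
Gen 5 (rule 218): 01000110
Gen 6 (rule 225): 00010010
Gen 7 (rule 102): 00110110

Answer: never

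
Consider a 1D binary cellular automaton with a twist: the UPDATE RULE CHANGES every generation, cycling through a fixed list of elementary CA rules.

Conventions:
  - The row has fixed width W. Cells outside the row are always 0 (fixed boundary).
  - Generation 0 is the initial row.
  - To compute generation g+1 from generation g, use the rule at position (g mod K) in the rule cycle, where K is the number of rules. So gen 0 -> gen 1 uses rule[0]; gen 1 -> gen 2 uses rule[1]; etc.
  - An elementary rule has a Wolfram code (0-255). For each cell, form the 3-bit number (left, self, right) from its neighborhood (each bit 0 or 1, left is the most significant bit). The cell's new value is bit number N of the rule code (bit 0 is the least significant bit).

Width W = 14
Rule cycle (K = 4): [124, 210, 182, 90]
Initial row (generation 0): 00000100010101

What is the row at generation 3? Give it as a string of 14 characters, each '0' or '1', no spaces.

Gen 0: 00000100010101
Gen 1 (rule 124): 00000110011111
Gen 2 (rule 210): 00001011101111
Gen 3 (rule 182): 00011101010110

Answer: 00011101010110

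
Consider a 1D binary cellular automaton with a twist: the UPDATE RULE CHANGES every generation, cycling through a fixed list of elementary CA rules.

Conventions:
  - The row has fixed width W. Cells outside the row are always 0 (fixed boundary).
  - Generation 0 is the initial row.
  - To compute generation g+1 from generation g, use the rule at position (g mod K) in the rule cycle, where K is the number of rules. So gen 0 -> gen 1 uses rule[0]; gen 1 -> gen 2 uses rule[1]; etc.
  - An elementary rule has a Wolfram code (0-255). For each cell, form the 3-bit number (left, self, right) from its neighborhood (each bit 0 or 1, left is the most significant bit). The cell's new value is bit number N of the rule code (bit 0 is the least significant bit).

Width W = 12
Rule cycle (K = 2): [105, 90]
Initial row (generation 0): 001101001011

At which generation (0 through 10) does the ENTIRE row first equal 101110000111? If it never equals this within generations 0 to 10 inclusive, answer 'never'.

Gen 0: 001101001011
Gen 1 (rule 105): 101110000111
Gen 2 (rule 90): 001011001101
Gen 3 (rule 105): 100111001110
Gen 4 (rule 90): 011101111011
Gen 5 (rule 105): 010111001111
Gen 6 (rule 90): 100101111001
Gen 7 (rule 105): 000011001000
Gen 8 (rule 90): 000111110100
Gen 9 (rule 105): 110100011001
Gen 10 (rule 90): 110010111110

Answer: 1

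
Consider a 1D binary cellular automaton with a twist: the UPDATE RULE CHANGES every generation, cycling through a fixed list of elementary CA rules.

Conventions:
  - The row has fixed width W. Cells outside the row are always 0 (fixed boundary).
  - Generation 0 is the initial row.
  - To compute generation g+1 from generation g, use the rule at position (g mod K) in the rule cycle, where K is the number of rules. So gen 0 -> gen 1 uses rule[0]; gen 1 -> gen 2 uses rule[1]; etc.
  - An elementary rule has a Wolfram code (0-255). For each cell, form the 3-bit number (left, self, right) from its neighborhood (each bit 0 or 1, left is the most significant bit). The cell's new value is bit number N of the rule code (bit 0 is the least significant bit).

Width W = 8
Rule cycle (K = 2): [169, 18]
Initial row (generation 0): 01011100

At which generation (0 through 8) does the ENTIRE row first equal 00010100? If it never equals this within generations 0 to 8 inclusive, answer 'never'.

Answer: 3

Derivation:
Gen 0: 01011100
Gen 1 (rule 169): 00111001
Gen 2 (rule 18): 01000110
Gen 3 (rule 169): 00010100
Gen 4 (rule 18): 00100010
Gen 5 (rule 169): 10001000
Gen 6 (rule 18): 01010100
Gen 7 (rule 169): 00101001
Gen 8 (rule 18): 01000110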